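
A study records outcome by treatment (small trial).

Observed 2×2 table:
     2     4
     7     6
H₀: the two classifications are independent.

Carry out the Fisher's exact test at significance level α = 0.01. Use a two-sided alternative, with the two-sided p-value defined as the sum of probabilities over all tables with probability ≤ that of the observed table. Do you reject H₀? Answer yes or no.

Margins: r₁=6, r₂=13, c₁=9, c₂=10, n=19
p_obs = C(6,2)·C(13,7)/C(19,9); sum pmf over tables with pmf ≤ p_obs
p-value (two-sided) = 0.62848
At α=0.01: p ≥ α → fail to reject H₀

reject H₀: no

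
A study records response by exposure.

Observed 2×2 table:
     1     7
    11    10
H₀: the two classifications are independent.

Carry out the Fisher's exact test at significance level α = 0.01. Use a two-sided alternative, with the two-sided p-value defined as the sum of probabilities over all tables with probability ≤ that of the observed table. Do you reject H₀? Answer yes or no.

Margins: r₁=8, r₂=21, c₁=12, c₂=17, n=29
p_obs = C(8,1)·C(21,11)/C(29,12); sum pmf over tables with pmf ≤ p_obs
p-value (two-sided) = 0.09257
At α=0.01: p ≥ α → fail to reject H₀

reject H₀: no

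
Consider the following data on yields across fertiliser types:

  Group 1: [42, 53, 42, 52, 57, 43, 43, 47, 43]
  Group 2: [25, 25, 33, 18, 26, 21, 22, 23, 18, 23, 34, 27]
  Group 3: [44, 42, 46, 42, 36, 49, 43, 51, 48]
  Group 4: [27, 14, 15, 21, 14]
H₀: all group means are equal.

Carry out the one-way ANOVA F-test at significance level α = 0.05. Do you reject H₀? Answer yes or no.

Group means [46.89, 24.58, 44.56, 18.20], grand mean 34.543
SSB = Σnᵢ(x̄ᵢ−x̄)² = 4799.858; SSW = ΣΣ(x−x̄ᵢ)² = 832.828
MSB = 4799.858/3 = 1599.9526; MSW = 832.828/31 = 26.8654
F = MSB/MSW = 59.5544
df = (3, 31)
p-value (upper-tail) = 0.00000
At α=0.05: p < α → reject H₀

reject H₀: yes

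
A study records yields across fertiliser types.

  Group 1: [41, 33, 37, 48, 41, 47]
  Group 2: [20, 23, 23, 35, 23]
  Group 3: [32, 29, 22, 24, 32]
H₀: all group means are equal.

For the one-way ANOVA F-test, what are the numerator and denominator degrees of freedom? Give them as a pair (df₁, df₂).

degrees of freedom = [2, 13]

k = 3 groups, N = 16 total
df = (k−1, N−k) = (3−1, 16−3) = (2, 13)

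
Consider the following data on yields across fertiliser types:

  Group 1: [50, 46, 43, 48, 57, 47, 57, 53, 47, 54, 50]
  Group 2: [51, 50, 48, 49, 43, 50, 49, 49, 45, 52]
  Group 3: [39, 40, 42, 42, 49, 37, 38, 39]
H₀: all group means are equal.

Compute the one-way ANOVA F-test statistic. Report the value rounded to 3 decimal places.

Group means [50.18, 48.60, 40.75], grand mean 47.034
SSB = Σnᵢ(x̄ᵢ−x̄)² = 449.429; SSW = ΣΣ(x−x̄ᵢ)² = 375.536
MSB = 449.429/2 = 224.7146; MSW = 375.536/26 = 14.4437
F = MSB/MSW = 15.5580
df = (2, 26)

test statistic = 15.558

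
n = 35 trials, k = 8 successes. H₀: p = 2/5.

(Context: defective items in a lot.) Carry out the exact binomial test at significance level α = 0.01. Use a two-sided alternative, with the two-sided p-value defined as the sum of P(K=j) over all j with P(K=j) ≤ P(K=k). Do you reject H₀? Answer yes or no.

reject H₀: no

Exact binomial: n=35, k=8, p₀=2/5=0.4000
P(X=j) = C(n,j)·p₀^j·(1−p₀)^(n−j); p = Σ P(X=j) over j with P(X=j) ≤ P(X=8)
p-value (two-sided) = 0.03921
At α=0.01: p ≥ α → fail to reject H₀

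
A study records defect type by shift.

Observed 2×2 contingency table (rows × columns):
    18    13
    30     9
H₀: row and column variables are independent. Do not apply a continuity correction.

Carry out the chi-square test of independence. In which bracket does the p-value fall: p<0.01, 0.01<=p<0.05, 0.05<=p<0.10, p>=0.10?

p-value bracket: 0.05<=p<0.10

Row totals [31, 39], col totals [48, 22], n=70
χ² = (18−21.26)²/21.26 + (13−9.74)²/9.74 + (30−26.74)²/26.74 + (9−12.26)²/12.26 = 2.8502
df = 1
p-value (upper-tail) = 0.09136
→ bracket: 0.05<=p<0.10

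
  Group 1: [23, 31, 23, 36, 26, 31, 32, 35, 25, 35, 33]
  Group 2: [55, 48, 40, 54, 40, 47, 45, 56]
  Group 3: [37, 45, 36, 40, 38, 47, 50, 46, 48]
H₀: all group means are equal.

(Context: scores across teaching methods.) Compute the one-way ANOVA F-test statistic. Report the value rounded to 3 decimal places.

test statistic = 28.335

Group means [30.00, 48.12, 43.00], grand mean 39.357
SSB = Σnᵢ(x̄ᵢ−x̄)² = 1697.554; SSW = ΣΣ(x−x̄ᵢ)² = 748.875
MSB = 1697.554/2 = 848.7768; MSW = 748.875/25 = 29.9550
F = MSB/MSW = 28.3351
df = (2, 25)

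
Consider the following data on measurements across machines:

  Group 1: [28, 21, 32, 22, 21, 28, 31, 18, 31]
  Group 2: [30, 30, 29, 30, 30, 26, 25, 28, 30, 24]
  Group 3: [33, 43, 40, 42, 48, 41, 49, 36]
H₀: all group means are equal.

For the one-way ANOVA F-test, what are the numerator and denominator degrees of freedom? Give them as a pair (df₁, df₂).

k = 3 groups, N = 27 total
df = (k−1, N−k) = (3−1, 27−3) = (2, 24)

degrees of freedom = [2, 24]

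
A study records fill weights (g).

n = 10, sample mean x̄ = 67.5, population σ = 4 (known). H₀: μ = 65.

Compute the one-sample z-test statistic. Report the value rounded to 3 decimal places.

test statistic = 1.976

SE = σ/√n = 4/√10 = 1.2649
z = (x̄−μ₀)/SE = (67.5−65)/1.2649 = 1.9764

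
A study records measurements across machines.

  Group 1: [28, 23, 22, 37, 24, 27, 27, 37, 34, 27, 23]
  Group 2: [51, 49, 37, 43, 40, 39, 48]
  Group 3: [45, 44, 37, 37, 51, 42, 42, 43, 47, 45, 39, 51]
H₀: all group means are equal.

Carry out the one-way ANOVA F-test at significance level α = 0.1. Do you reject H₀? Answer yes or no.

reject H₀: yes

Group means [28.09, 43.86, 43.58], grand mean 37.967
SSB = Σnᵢ(x̄ᵢ−x̄)² = 1694.284; SSW = ΣΣ(x−x̄ᵢ)² = 722.683
MSB = 1694.284/2 = 847.1419; MSW = 722.683/27 = 26.7660
F = MSB/MSW = 31.6499
df = (2, 27)
p-value (upper-tail) = 0.00000
At α=0.1: p < α → reject H₀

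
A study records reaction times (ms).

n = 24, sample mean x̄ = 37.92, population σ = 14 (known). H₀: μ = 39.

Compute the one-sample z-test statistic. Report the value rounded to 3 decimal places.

test statistic = -0.378

SE = σ/√n = 14/√24 = 2.8577
z = (x̄−μ₀)/SE = (37.92−39)/2.8577 = -0.3779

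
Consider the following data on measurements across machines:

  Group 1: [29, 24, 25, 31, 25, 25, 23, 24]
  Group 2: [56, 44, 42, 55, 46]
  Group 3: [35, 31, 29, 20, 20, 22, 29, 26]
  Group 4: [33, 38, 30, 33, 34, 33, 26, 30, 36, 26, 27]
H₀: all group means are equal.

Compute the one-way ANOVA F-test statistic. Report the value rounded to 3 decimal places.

Group means [25.75, 48.60, 26.50, 31.45], grand mean 31.469
SSB = Σnᵢ(x̄ᵢ−x̄)² = 1926.541; SSW = ΣΣ(x−x̄ᵢ)² = 591.427
MSB = 1926.541/3 = 642.1805; MSW = 591.427/28 = 21.1224
F = MSB/MSW = 30.4028
df = (3, 28)

test statistic = 30.403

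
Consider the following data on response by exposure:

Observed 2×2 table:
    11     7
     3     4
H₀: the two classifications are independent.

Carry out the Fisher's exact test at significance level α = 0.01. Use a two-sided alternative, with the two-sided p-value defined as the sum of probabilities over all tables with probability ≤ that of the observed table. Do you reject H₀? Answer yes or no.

Margins: r₁=18, r₂=7, c₁=14, c₂=11, n=25
p_obs = C(18,11)·C(7,3)/C(25,14); sum pmf over tables with pmf ≤ p_obs
p-value (two-sided) = 0.65641
At α=0.01: p ≥ α → fail to reject H₀

reject H₀: no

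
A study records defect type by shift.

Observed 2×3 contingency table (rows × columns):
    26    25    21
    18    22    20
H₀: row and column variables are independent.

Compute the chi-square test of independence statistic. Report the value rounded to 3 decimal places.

Row totals [72, 60], col totals [44, 47, 41], n=132
χ² = (26−24.00)²/24.00 + (25−25.64)²/25.64 + (21−22.36)²/22.36 + (18−20.00)²/20.00 + (22−21.36)²/21.36 + (20−18.64)²/18.64 = 0.5843
df = 2

test statistic = 0.584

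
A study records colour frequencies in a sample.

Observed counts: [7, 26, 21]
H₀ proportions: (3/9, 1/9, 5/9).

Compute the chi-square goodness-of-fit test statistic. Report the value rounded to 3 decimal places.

n = 54; E_i = n·p_i = [18.00, 6.00, 30.00]
χ² = (7−18.00)²/18.00 + (26−6.00)²/6.00 + (21−30.00)²/30.00 = 76.0889
df = 2

test statistic = 76.089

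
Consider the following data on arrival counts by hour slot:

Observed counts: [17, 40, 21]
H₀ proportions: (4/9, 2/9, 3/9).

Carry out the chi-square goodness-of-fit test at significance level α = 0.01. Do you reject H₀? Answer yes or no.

reject H₀: yes

n = 78; E_i = n·p_i = [34.67, 17.33, 26.00]
χ² = (17−34.67)²/34.67 + (40−17.33)²/17.33 + (21−26.00)²/26.00 = 39.6058
df = 2
p-value (upper-tail) = 0.00000
At α=0.01: p < α → reject H₀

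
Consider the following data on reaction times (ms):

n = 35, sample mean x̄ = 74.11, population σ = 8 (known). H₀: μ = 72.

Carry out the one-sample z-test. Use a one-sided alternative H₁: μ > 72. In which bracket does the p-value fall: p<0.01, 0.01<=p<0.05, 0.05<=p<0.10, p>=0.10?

SE = σ/√n = 8/√35 = 1.3522
z = (x̄−μ₀)/SE = (74.11−72)/1.3522 = 1.5604
p-value (one-sided, H₁ greater) = 0.05934
→ bracket: 0.05<=p<0.10

p-value bracket: 0.05<=p<0.10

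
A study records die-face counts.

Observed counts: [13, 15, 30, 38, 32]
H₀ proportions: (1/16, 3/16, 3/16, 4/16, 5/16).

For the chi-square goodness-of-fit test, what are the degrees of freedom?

df = k − 1 = 5 − 1 = 4

degrees of freedom = 4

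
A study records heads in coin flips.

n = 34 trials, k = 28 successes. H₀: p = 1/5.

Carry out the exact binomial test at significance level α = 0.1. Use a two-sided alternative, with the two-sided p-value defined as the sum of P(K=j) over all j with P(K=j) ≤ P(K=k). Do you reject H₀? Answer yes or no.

reject H₀: yes

Exact binomial: n=34, k=28, p₀=1/5=0.2000
P(X=j) = C(n,j)·p₀^j·(1−p₀)^(n−j); p = Σ P(X=j) over j with P(X=j) ≤ P(X=28)
p-value (two-sided) = 0.00000
At α=0.1: p < α → reject H₀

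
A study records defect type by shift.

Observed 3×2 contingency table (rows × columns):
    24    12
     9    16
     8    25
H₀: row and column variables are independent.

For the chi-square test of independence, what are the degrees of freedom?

df = (r−1)(c−1) = (3−1)·(2−1) = 2

degrees of freedom = 2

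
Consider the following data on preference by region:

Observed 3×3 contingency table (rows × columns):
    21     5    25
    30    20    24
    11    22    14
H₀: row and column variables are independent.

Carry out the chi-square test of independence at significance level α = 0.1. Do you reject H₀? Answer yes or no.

reject H₀: yes

Row totals [51, 74, 47], col totals [62, 47, 63], n=172
χ² = (21−18.38)²/18.38 + (5−13.94)²/13.94 + (25−18.68)²/18.68 + (30−26.67)²/26.67 + (20−20.22)²/20.22 + (24−27.10)²/27.10 + (11−16.94)²/16.94 + (22−12.84)²/12.84 + (14−17.22)²/17.22 = 18.2262
df = 4
p-value (upper-tail) = 0.00111
At α=0.1: p < α → reject H₀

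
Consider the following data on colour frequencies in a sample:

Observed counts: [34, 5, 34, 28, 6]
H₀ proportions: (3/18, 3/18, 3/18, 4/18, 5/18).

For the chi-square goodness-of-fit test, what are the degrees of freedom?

degrees of freedom = 4

df = k − 1 = 5 − 1 = 4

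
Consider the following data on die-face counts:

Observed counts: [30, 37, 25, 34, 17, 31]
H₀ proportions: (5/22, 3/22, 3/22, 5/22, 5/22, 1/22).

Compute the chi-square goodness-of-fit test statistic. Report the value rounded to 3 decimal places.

test statistic = 90.843

n = 174; E_i = n·p_i = [39.55, 23.73, 23.73, 39.55, 39.55, 7.91]
χ² = (30−39.55)²/39.55 + (37−23.73)²/23.73 + (25−23.73)²/23.73 + (34−39.55)²/39.55 + (17−39.55)²/39.55 + (31−7.91)²/7.91 = 90.8429
df = 5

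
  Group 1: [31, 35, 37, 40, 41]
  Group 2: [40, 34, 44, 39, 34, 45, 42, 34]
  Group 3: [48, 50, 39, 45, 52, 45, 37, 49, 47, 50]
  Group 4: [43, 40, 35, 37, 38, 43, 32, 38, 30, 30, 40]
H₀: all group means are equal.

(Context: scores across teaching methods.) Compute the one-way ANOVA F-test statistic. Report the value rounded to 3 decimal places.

test statistic = 8.522

Group means [36.80, 39.00, 46.20, 36.91], grand mean 40.118
SSB = Σnᵢ(x̄ᵢ−x̄)² = 548.220; SSW = ΣΣ(x−x̄ᵢ)² = 643.309
MSB = 548.220/3 = 182.7401; MSW = 643.309/30 = 21.4436
F = MSB/MSW = 8.5219
df = (3, 30)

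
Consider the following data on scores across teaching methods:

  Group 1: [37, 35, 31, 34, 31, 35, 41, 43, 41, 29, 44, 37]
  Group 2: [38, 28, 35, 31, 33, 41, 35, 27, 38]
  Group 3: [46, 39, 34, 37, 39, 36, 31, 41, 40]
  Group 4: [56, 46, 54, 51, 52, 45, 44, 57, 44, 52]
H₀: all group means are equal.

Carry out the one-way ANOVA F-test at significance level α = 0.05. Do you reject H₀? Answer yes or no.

reject H₀: yes

Group means [36.50, 34.00, 38.11, 50.10], grand mean 39.700
SSB = Σnᵢ(x̄ᵢ−x̄)² = 1519.611; SSW = ΣΣ(x−x̄ᵢ)² = 816.789
MSB = 1519.611/3 = 506.5370; MSW = 816.789/36 = 22.6886
F = MSB/MSW = 22.3256
df = (3, 36)
p-value (upper-tail) = 0.00000
At α=0.05: p < α → reject H₀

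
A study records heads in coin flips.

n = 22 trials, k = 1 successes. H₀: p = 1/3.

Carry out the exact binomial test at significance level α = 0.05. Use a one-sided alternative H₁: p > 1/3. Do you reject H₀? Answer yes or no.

reject H₀: no

Exact binomial: n=22, k=1, p₀=1/3=0.3333
P(X≥1) from Σ C(n,i)·p₀^i·(1−p₀)^(n−i)
p-value (one-sided, H₁ greater) = 0.99987
At α=0.05: p ≥ α → fail to reject H₀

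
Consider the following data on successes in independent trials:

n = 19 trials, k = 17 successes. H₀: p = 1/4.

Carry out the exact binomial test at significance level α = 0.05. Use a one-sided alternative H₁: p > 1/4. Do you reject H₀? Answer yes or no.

Exact binomial: n=19, k=17, p₀=1/4=0.2500
P(X≥17) from Σ C(n,i)·p₀^i·(1−p₀)^(n−i)
p-value (one-sided, H₁ greater) = 0.00000
At α=0.05: p < α → reject H₀

reject H₀: yes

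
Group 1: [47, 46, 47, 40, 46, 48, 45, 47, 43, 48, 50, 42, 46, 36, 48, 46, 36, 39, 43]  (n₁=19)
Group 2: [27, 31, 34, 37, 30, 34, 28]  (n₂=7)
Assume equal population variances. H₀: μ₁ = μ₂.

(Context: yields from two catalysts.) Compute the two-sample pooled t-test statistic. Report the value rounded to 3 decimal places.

x̄₁=44.368, s₁=4.085, n₁=19
x̄₂=31.571, s₂=3.599, n₂=7
s_p² = [18·4.085² + 6·3.599²]/24 = 15.7556
SE = √(s_p²·(1/19+1/7)) = 1.7550
t = (44.368−31.571)/1.7550 = 7.2917
df = 24

test statistic = 7.292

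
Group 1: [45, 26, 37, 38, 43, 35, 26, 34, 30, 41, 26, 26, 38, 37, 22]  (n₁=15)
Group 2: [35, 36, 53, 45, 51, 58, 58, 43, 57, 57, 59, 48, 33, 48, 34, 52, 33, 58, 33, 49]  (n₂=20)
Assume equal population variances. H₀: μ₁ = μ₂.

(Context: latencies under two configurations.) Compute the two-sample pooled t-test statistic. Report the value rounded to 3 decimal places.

x̄₁=33.600, s₁=7.149, n₁=15
x̄₂=47.000, s₂=9.819, n₂=20
s_p² = [14·7.149² + 19·9.819²]/33 = 77.2000
SE = √(s_p²·(1/15+1/20)) = 3.0011
t = (33.600−47.000)/3.0011 = -4.4650
df = 33

test statistic = -4.465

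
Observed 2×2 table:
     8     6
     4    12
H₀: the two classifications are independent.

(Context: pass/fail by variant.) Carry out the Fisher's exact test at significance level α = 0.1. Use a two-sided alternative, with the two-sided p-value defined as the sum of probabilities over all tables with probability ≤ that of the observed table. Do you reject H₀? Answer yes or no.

Margins: r₁=14, r₂=16, c₁=12, c₂=18, n=30
p_obs = C(14,8)·C(16,4)/C(30,12); sum pmf over tables with pmf ≤ p_obs
p-value (two-sided) = 0.13491
At α=0.1: p ≥ α → fail to reject H₀

reject H₀: no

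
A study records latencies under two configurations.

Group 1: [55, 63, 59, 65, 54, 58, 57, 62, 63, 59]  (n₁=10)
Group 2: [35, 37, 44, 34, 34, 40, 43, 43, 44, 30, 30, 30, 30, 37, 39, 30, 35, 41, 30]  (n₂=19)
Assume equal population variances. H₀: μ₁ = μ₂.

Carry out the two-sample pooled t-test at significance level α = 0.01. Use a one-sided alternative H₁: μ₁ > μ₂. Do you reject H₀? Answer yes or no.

reject H₀: yes

x̄₁=59.500, s₁=3.659, n₁=10
x̄₂=36.105, s₂=5.290, n₂=19
s_p² = [9·3.659² + 18·5.290²]/27 = 23.1218
SE = √(s_p²·(1/10+1/19)) = 1.8786
t = (59.500−36.105)/1.8786 = 12.4533
df = 27
p-value (one-sided, H₁ greater) = 0.00000
At α=0.01: p < α → reject H₀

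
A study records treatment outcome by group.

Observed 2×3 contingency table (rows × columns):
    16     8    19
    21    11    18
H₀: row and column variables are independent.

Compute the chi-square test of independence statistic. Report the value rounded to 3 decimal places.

test statistic = 0.653

Row totals [43, 50], col totals [37, 19, 37], n=93
χ² = (16−17.11)²/17.11 + (8−8.78)²/8.78 + (19−17.11)²/17.11 + (21−19.89)²/19.89 + (11−10.22)²/10.22 + (18−19.89)²/19.89 = 0.6532
df = 2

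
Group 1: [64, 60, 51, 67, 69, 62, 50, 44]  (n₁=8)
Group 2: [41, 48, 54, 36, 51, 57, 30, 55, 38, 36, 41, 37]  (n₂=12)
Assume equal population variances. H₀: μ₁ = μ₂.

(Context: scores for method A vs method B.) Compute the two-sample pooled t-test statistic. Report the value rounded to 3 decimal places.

x̄₁=58.375, s₁=8.991, n₁=8
x̄₂=43.667, s₂=8.948, n₂=12
s_p² = [7·8.991² + 11·8.948²]/18 = 80.3634
SE = √(s_p²·(1/8+1/12)) = 4.0917
t = (58.375−43.667)/4.0917 = 3.5946
df = 18

test statistic = 3.595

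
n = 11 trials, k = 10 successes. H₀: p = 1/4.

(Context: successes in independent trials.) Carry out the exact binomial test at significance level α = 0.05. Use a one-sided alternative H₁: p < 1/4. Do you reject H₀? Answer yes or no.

Exact binomial: n=11, k=10, p₀=1/4=0.2500
P(X≤10) from Σ C(n,i)·p₀^i·(1−p₀)^(n−i)
p-value (one-sided, H₁ less) = 1.00000
At α=0.05: p ≥ α → fail to reject H₀

reject H₀: no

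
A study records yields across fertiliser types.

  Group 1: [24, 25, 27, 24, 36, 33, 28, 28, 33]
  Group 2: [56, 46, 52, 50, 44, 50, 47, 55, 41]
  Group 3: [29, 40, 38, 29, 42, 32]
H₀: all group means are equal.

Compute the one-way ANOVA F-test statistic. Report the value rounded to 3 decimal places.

Group means [28.67, 49.00, 35.00], grand mean 37.875
SSB = Σnᵢ(x̄ᵢ−x̄)² = 1926.625; SSW = ΣΣ(x−x̄ᵢ)² = 514.000
MSB = 1926.625/2 = 963.3125; MSW = 514.000/21 = 24.4762
F = MSB/MSW = 39.3571
df = (2, 21)

test statistic = 39.357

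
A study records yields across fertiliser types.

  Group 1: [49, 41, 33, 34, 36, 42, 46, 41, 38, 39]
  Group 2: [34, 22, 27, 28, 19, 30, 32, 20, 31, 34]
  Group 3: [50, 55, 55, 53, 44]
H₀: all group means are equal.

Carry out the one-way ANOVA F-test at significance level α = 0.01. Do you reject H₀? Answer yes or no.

Group means [39.90, 27.70, 51.40], grand mean 37.320
SSB = Σnᵢ(x̄ᵢ−x̄)² = 1983.240; SSW = ΣΣ(x−x̄ᵢ)² = 596.200
MSB = 1983.240/2 = 991.6200; MSW = 596.200/22 = 27.1000
F = MSB/MSW = 36.5911
df = (2, 22)
p-value (upper-tail) = 0.00000
At α=0.01: p < α → reject H₀

reject H₀: yes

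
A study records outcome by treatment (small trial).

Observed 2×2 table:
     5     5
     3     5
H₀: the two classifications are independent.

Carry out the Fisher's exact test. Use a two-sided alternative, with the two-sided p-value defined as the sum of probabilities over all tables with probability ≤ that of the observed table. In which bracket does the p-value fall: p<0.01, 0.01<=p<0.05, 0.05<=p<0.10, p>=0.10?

p-value bracket: p>=0.10

Margins: r₁=10, r₂=8, c₁=8, c₂=10, n=18
p_obs = C(10,5)·C(8,3)/C(18,8); sum pmf over tables with pmf ≤ p_obs
p-value (two-sided) = 0.66406
→ bracket: p>=0.10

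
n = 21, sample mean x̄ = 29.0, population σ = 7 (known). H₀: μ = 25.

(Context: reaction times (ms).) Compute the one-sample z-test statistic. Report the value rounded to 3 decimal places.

test statistic = 2.619

SE = σ/√n = 7/√21 = 1.5275
z = (x̄−μ₀)/SE = (29.0−25)/1.5275 = 2.6186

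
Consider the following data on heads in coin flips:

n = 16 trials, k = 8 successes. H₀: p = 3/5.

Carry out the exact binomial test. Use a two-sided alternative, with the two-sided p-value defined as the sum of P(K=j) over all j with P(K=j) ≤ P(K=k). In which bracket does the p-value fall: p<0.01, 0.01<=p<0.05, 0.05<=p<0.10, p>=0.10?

p-value bracket: p>=0.10

Exact binomial: n=16, k=8, p₀=3/5=0.6000
P(X=j) = C(n,j)·p₀^j·(1−p₀)^(n−j); p = Σ P(X=j) over j with P(X=j) ≤ P(X=8)
p-value (two-sided) = 0.45050
→ bracket: p>=0.10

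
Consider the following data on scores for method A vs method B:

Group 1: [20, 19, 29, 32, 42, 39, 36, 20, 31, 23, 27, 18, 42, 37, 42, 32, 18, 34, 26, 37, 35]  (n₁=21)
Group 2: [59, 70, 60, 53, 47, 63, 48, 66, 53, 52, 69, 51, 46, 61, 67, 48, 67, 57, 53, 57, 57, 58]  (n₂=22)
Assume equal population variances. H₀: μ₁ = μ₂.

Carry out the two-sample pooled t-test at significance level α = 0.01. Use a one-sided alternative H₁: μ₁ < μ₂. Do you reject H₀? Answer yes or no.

reject H₀: yes

x̄₁=30.429, s₁=8.298, n₁=21
x̄₂=57.364, s₂=7.397, n₂=22
s_p² = [20·8.298² + 21·7.397²]/41 = 61.6155
SE = √(s_p²·(1/21+1/22)) = 2.3947
t = (30.429−57.364)/2.3947 = -11.2476
df = 41
p-value (one-sided, H₁ less) = 0.00000
At α=0.01: p < α → reject H₀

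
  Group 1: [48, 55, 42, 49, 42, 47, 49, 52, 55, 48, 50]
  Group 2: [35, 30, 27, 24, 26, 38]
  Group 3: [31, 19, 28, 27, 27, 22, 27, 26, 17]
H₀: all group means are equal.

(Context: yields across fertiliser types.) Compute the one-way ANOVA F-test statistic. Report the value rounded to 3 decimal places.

test statistic = 71.709

Group means [48.82, 30.00, 24.89], grand mean 36.192
SSB = Σnᵢ(x̄ᵢ−x̄)² = 3133.513; SSW = ΣΣ(x−x̄ᵢ)² = 502.525
MSB = 3133.513/2 = 1566.7566; MSW = 502.525/23 = 21.8489
F = MSB/MSW = 71.7086
df = (2, 23)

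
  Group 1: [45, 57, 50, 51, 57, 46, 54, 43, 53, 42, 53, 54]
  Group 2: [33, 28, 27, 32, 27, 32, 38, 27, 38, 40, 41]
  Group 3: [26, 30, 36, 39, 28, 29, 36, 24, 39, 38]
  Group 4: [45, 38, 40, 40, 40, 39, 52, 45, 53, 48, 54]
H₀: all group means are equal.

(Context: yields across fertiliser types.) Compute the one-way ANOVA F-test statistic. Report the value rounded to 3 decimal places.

test statistic = 28.192

Group means [50.42, 33.00, 32.50, 44.91], grand mean 40.614
SSB = Σnᵢ(x̄ᵢ−x̄)² = 2652.106; SSW = ΣΣ(x−x̄ᵢ)² = 1254.326
MSB = 2652.106/3 = 884.0354; MSW = 1254.326/40 = 31.3581
F = MSB/MSW = 28.1916
df = (3, 40)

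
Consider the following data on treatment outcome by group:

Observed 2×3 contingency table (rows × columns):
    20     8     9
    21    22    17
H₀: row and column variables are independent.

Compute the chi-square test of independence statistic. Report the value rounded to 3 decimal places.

Row totals [37, 60], col totals [41, 30, 26], n=97
χ² = (20−15.64)²/15.64 + (8−11.44)²/11.44 + (9−9.92)²/9.92 + (21−25.36)²/25.36 + (22−18.56)²/18.56 + (17−16.08)²/16.08 = 3.7781
df = 2

test statistic = 3.778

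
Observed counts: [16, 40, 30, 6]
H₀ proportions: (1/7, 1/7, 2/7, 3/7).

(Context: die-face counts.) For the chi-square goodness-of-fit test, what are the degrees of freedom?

df = k − 1 = 4 − 1 = 3

degrees of freedom = 3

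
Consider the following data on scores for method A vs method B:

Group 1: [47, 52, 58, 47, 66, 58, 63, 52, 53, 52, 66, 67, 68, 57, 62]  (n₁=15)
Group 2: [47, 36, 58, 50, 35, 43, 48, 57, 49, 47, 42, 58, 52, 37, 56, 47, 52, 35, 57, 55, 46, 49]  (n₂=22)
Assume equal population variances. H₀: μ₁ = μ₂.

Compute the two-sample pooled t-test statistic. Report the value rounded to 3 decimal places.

x̄₁=57.867, s₁=7.200, n₁=15
x̄₂=48.000, s₂=7.509, n₂=22
s_p² = [14·7.200² + 21·7.509²]/35 = 54.5638
SE = √(s_p²·(1/15+1/22)) = 2.4734
t = (57.867−48.000)/2.4734 = 3.9891
df = 35

test statistic = 3.989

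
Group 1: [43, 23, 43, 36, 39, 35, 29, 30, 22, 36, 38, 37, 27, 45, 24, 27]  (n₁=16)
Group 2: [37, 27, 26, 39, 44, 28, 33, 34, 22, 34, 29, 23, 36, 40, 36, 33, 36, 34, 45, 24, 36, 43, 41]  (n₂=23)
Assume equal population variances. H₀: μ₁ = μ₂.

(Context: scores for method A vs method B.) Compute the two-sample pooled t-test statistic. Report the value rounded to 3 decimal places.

x̄₁=33.375, s₁=7.482, n₁=16
x̄₂=33.913, s₂=6.667, n₂=23
s_p² = [15·7.482² + 22·6.667²]/37 = 49.1237
SE = √(s_p²·(1/16+1/23)) = 2.2817
t = (33.375−33.913)/2.2817 = -0.2358
df = 37

test statistic = -0.236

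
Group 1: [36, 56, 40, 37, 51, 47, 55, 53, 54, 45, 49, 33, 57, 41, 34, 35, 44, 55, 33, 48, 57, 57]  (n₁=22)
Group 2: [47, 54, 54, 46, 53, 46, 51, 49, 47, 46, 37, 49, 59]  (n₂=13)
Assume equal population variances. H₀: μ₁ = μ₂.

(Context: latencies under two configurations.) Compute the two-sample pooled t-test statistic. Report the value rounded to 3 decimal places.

test statistic = -1.053

x̄₁=46.227, s₁=8.799, n₁=22
x̄₂=49.077, s₂=5.392, n₂=13
s_p² = [21·8.799² + 12·5.392²]/33 = 59.8420
SE = √(s_p²·(1/22+1/13)) = 2.7062
t = (46.227−49.077)/2.7062 = -1.0530
df = 33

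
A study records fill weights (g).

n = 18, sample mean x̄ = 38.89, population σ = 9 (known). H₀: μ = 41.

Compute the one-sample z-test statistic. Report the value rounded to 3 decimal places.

SE = σ/√n = 9/√18 = 2.1213
z = (x̄−μ₀)/SE = (38.89−41)/2.1213 = -0.9947

test statistic = -0.995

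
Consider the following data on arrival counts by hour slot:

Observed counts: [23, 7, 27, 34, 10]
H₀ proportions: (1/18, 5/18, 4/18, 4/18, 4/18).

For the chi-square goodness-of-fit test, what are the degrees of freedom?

df = k − 1 = 5 − 1 = 4

degrees of freedom = 4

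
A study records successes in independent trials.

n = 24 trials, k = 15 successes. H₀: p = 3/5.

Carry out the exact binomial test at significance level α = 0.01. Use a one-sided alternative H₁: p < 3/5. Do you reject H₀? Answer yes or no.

Exact binomial: n=24, k=15, p₀=3/5=0.6000
P(X≤15) from Σ C(n,i)·p₀^i·(1−p₀)^(n−i)
p-value (one-sided, H₁ less) = 0.67208
At α=0.01: p ≥ α → fail to reject H₀

reject H₀: no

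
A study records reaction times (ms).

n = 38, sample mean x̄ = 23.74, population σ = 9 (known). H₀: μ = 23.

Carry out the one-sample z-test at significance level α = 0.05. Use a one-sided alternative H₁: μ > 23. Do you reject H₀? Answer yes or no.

SE = σ/√n = 9/√38 = 1.4600
z = (x̄−μ₀)/SE = (23.74−23)/1.4600 = 0.5069
p-value (one-sided, H₁ greater) = 0.30613
At α=0.05: p ≥ α → fail to reject H₀

reject H₀: no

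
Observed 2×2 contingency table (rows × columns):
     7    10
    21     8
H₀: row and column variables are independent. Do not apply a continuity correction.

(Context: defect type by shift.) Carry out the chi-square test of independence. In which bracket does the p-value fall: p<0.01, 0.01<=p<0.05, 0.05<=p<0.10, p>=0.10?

p-value bracket: 0.01<=p<0.05

Row totals [17, 29], col totals [28, 18], n=46
χ² = (7−10.35)²/10.35 + (10−6.65)²/6.65 + (21−17.65)²/17.65 + (8−11.35)²/11.35 = 4.3906
df = 1
p-value (upper-tail) = 0.03614
→ bracket: 0.01<=p<0.05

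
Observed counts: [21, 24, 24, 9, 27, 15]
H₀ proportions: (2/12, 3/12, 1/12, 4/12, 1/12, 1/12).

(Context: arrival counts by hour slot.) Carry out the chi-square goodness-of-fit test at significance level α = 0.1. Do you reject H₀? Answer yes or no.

n = 120; E_i = n·p_i = [20.00, 30.00, 10.00, 40.00, 10.00, 10.00]
χ² = (21−20.00)²/20.00 + (24−30.00)²/30.00 + (24−10.00)²/10.00 + (9−40.00)²/40.00 + (27−10.00)²/10.00 + (15−10.00)²/10.00 = 76.2750
df = 5
p-value (upper-tail) = 0.00000
At α=0.1: p < α → reject H₀

reject H₀: yes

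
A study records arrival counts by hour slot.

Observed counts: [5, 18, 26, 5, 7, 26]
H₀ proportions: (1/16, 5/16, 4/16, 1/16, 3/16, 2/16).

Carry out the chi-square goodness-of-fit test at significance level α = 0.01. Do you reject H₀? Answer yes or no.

n = 87; E_i = n·p_i = [5.44, 27.19, 21.75, 5.44, 16.31, 10.88]
χ² = (5−5.44)²/5.44 + (18−27.19)²/27.19 + (26−21.75)²/21.75 + (5−5.44)²/5.44 + (7−16.31)²/16.31 + (26−10.88)²/10.88 = 30.3579
df = 5
p-value (upper-tail) = 0.00001
At α=0.01: p < α → reject H₀

reject H₀: yes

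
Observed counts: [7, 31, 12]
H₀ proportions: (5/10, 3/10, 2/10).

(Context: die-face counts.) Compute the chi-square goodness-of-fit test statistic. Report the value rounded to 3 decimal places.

n = 50; E_i = n·p_i = [25.00, 15.00, 10.00]
χ² = (7−25.00)²/25.00 + (31−15.00)²/15.00 + (12−10.00)²/10.00 = 30.4267
df = 2

test statistic = 30.427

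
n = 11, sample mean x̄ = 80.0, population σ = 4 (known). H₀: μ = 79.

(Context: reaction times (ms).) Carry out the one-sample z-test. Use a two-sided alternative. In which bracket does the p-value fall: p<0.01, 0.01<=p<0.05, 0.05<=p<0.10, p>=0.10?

SE = σ/√n = 4/√11 = 1.2060
z = (x̄−μ₀)/SE = (80.0−79)/1.2060 = 0.8292
p-value (two-sided) = 0.40702
→ bracket: p>=0.10

p-value bracket: p>=0.10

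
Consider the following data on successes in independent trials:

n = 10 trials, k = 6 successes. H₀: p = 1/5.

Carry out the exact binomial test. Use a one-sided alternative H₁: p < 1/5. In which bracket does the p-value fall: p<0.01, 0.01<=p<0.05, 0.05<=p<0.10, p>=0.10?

Exact binomial: n=10, k=6, p₀=1/5=0.2000
P(X≤6) from Σ C(n,i)·p₀^i·(1−p₀)^(n−i)
p-value (one-sided, H₁ less) = 0.99914
→ bracket: p>=0.10

p-value bracket: p>=0.10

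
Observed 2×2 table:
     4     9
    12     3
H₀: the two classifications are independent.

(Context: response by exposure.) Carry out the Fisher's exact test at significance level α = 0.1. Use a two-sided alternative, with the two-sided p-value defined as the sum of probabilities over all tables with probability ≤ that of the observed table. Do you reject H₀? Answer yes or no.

reject H₀: yes

Margins: r₁=13, r₂=15, c₁=16, c₂=12, n=28
p_obs = C(13,4)·C(15,12)/C(28,16); sum pmf over tables with pmf ≤ p_obs
p-value (two-sided) = 0.02002
At α=0.1: p < α → reject H₀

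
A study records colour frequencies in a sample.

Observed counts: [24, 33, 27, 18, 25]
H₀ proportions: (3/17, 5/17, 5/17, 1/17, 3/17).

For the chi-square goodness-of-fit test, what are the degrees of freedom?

degrees of freedom = 4

df = k − 1 = 5 − 1 = 4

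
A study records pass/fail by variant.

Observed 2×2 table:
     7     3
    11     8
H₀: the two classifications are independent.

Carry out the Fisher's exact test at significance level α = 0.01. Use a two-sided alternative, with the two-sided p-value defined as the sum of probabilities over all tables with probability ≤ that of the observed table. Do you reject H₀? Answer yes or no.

reject H₀: no

Margins: r₁=10, r₂=19, c₁=18, c₂=11, n=29
p_obs = C(10,7)·C(19,11)/C(29,18); sum pmf over tables with pmf ≤ p_obs
p-value (two-sided) = 0.69415
At α=0.01: p ≥ α → fail to reject H₀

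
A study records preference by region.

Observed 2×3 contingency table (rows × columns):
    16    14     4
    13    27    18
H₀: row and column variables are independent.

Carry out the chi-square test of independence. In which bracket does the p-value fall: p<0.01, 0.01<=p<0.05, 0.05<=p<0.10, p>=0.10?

Row totals [34, 58], col totals [29, 41, 22], n=92
χ² = (16−10.72)²/10.72 + (14−15.15)²/15.15 + (4−8.13)²/8.13 + (13−18.28)²/18.28 + (27−25.85)²/25.85 + (18−13.87)²/13.87 = 7.5976
df = 2
p-value (upper-tail) = 0.02240
→ bracket: 0.01<=p<0.05

p-value bracket: 0.01<=p<0.05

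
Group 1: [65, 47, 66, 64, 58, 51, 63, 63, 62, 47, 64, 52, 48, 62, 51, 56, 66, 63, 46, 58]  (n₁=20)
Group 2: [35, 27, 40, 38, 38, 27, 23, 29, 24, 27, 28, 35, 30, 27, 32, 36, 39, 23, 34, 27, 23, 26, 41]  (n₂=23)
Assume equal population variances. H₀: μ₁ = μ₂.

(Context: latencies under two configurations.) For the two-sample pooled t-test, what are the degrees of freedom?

degrees of freedom = 41

df = n₁ + n₂ − 2 = 20 + 23 − 2 = 41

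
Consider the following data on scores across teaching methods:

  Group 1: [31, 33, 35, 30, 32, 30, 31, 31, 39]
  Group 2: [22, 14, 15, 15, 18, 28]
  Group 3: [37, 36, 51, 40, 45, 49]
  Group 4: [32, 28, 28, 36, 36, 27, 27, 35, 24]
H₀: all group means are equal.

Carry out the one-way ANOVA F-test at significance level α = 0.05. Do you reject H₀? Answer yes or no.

reject H₀: yes

Group means [32.44, 18.67, 43.00, 30.33], grand mean 31.167
SSB = Σnᵢ(x̄ᵢ−x̄)² = 1798.611; SSW = ΣΣ(x−x̄ᵢ)² = 575.556
MSB = 1798.611/3 = 599.5370; MSW = 575.556/26 = 22.1368
F = MSB/MSW = 27.0833
df = (3, 26)
p-value (upper-tail) = 0.00000
At α=0.05: p < α → reject H₀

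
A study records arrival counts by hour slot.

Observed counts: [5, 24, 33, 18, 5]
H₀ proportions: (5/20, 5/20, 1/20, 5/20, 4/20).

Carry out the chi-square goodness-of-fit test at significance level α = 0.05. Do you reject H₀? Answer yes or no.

reject H₀: yes

n = 85; E_i = n·p_i = [21.25, 21.25, 4.25, 21.25, 17.00]
χ² = (5−21.25)²/21.25 + (24−21.25)²/21.25 + (33−4.25)²/4.25 + (18−21.25)²/21.25 + (5−17.00)²/17.00 = 216.2353
df = 4
p-value (upper-tail) = 0.00000
At α=0.05: p < α → reject H₀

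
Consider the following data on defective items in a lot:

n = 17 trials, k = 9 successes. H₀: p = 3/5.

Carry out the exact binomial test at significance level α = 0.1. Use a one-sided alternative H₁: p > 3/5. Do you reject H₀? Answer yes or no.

Exact binomial: n=17, k=9, p₀=3/5=0.6000
P(X≥9) from Σ C(n,i)·p₀^i·(1−p₀)^(n−i)
p-value (one-sided, H₁ greater) = 0.80106
At α=0.1: p ≥ α → fail to reject H₀

reject H₀: no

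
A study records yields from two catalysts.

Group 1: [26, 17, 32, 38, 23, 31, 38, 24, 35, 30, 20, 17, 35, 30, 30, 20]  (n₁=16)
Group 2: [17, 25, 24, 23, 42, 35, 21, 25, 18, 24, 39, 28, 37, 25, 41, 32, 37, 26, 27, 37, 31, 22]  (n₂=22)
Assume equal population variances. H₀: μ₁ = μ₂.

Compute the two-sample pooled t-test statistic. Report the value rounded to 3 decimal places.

x̄₁=27.875, s₁=7.070, n₁=16
x̄₂=28.909, s₂=7.495, n₂=22
s_p² = [15·7.070² + 21·7.495²]/36 = 53.5991
SE = √(s_p²·(1/16+1/22)) = 2.4055
t = (27.875−28.909)/2.4055 = -0.4299
df = 36

test statistic = -0.430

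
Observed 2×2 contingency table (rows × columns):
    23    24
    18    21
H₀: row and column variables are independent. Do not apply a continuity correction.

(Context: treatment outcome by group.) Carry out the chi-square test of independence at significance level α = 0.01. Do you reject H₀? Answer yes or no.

Row totals [47, 39], col totals [41, 45], n=86
χ² = (23−22.41)²/22.41 + (24−24.59)²/24.59 + (18−18.59)²/18.59 + (21−20.41)²/20.41 = 0.0661
df = 1
p-value (upper-tail) = 0.79704
At α=0.01: p ≥ α → fail to reject H₀

reject H₀: no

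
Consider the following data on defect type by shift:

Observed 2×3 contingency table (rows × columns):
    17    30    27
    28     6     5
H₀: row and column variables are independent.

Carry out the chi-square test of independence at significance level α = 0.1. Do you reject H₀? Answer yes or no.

reject H₀: yes

Row totals [74, 39], col totals [45, 36, 32], n=113
χ² = (17−29.47)²/29.47 + (30−23.58)²/23.58 + (27−20.96)²/20.96 + (28−15.53)²/15.53 + (6−12.42)²/12.42 + (5−11.04)²/11.04 = 25.4110
df = 2
p-value (upper-tail) = 0.00000
At α=0.1: p < α → reject H₀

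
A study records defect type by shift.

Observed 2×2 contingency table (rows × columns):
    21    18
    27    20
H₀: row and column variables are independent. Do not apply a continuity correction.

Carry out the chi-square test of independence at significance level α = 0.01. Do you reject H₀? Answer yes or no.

reject H₀: no

Row totals [39, 47], col totals [48, 38], n=86
χ² = (21−21.77)²/21.77 + (18−17.23)²/17.23 + (27−26.23)²/26.23 + (20−20.77)²/20.77 = 0.1120
df = 1
p-value (upper-tail) = 0.73783
At α=0.01: p ≥ α → fail to reject H₀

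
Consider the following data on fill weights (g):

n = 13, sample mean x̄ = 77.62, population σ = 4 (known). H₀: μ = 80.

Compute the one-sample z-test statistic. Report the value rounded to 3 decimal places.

test statistic = -2.145

SE = σ/√n = 4/√13 = 1.1094
z = (x̄−μ₀)/SE = (77.62−80)/1.1094 = -2.1453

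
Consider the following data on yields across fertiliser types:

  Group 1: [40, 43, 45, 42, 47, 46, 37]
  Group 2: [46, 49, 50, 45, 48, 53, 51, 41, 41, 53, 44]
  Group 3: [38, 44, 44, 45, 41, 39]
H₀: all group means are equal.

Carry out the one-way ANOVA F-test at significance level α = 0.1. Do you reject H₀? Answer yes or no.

reject H₀: yes

Group means [42.86, 47.36, 41.83], grand mean 44.667
SSB = Σnᵢ(x̄ᵢ−x̄)² = 151.097; SSW = ΣΣ(x−x̄ᵢ)² = 304.236
MSB = 151.097/2 = 75.5487; MSW = 304.236/21 = 14.4874
F = MSB/MSW = 5.2148
df = (2, 21)
p-value (upper-tail) = 0.01450
At α=0.1: p < α → reject H₀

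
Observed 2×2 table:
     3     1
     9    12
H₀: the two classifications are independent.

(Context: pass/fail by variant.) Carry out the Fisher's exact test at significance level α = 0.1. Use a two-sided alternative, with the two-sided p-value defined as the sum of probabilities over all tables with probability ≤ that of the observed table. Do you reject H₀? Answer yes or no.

reject H₀: no

Margins: r₁=4, r₂=21, c₁=12, c₂=13, n=25
p_obs = C(4,3)·C(21,9)/C(25,12); sum pmf over tables with pmf ≤ p_obs
p-value (two-sided) = 0.32174
At α=0.1: p ≥ α → fail to reject H₀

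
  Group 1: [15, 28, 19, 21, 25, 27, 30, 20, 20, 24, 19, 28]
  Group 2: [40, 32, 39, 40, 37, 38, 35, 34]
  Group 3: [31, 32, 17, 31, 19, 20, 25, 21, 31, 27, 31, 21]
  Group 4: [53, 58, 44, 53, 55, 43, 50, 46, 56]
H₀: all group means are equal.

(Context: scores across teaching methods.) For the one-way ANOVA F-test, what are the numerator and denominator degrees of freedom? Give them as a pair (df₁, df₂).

k = 4 groups, N = 41 total
df = (k−1, N−k) = (4−1, 41−4) = (3, 37)

degrees of freedom = [3, 37]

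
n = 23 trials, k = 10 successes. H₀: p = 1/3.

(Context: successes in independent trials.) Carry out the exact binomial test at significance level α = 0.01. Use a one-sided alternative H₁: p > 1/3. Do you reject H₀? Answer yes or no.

reject H₀: no

Exact binomial: n=23, k=10, p₀=1/3=0.3333
P(X≥10) from Σ C(n,i)·p₀^i·(1−p₀)^(n−i)
p-value (one-sided, H₁ greater) = 0.20643
At α=0.01: p ≥ α → fail to reject H₀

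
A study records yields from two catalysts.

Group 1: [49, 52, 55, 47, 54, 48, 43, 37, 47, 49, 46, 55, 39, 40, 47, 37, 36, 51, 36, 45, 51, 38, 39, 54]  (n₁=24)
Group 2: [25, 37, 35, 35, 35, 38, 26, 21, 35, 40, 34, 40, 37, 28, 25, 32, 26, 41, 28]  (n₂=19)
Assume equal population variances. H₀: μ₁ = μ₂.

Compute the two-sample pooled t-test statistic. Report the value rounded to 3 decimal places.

x̄₁=45.625, s₁=6.486, n₁=24
x̄₂=32.526, s₂=6.022, n₂=19
s_p² = [23·6.486² + 18·6.022²]/41 = 39.5210
SE = √(s_p²·(1/24+1/19)) = 1.9305
t = (45.625−32.526)/1.9305 = 6.7852
df = 41

test statistic = 6.785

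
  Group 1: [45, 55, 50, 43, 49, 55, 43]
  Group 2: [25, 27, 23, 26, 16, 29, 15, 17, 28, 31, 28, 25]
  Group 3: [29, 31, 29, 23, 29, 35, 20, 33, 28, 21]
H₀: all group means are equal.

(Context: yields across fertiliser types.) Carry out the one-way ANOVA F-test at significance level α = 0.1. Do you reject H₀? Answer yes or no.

Group means [48.57, 24.17, 27.80], grand mean 31.310
SSB = Σnᵢ(x̄ᵢ−x̄)² = 2821.226; SSW = ΣΣ(x−x̄ᵢ)² = 698.981
MSB = 2821.226/2 = 1410.6130; MSW = 698.981/26 = 26.8839
F = MSB/MSW = 52.4706
df = (2, 26)
p-value (upper-tail) = 0.00000
At α=0.1: p < α → reject H₀

reject H₀: yes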